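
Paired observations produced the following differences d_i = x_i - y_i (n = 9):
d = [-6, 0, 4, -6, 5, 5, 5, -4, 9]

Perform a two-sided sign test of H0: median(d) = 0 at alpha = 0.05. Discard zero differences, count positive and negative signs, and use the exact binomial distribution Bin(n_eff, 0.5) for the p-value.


Step 1: Discard zero differences. Original n = 9; n_eff = number of nonzero differences = 8.
Nonzero differences (with sign): -6, +4, -6, +5, +5, +5, -4, +9
Step 2: Count signs: positive = 5, negative = 3.
Step 3: Under H0: P(positive) = 0.5, so the number of positives S ~ Bin(8, 0.5).
Step 4: Two-sided exact p-value = sum of Bin(8,0.5) probabilities at or below the observed probability = 0.726562.
Step 5: alpha = 0.05. fail to reject H0.

n_eff = 8, pos = 5, neg = 3, p = 0.726562, fail to reject H0.


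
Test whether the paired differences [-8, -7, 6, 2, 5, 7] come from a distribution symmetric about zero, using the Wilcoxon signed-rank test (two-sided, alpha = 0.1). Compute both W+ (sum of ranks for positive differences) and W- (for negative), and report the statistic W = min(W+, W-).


Step 1: Drop any zero differences (none here) and take |d_i|.
|d| = [8, 7, 6, 2, 5, 7]
Step 2: Midrank |d_i| (ties get averaged ranks).
ranks: |8|->6, |7|->4.5, |6|->3, |2|->1, |5|->2, |7|->4.5
Step 3: Attach original signs; sum ranks with positive sign and with negative sign.
W+ = 3 + 1 + 2 + 4.5 = 10.5
W- = 6 + 4.5 = 10.5
(Check: W+ + W- = 21 should equal n(n+1)/2 = 21.)
Step 4: Test statistic W = min(W+, W-) = 10.5.
Step 5: Ties in |d|, so use the tie-corrected normal approximation.
        E[W] = n(n+1)/4 = 6*7/4 = 10.5.
        Tie groups: |d|=7 (t=2); sum(t^3 - t) = 6.
        Var[W] = n(n+1)(2n+1)/24 - sum(t^3-t)/48 = 546/24 - 6/48 = 22.625.
        z = (W - E[W]) / sqrt(Var[W]) = (10.5 - 10.5) / 4.7566 = 0.0000.
        Two-sided p = 2*Phi(z) = 1.000000.
Step 6: alpha = 0.1. fail to reject H0.

W+ = 10.5, W- = 10.5, W = min = 10.5, p = 1.000000, fail to reject H0.


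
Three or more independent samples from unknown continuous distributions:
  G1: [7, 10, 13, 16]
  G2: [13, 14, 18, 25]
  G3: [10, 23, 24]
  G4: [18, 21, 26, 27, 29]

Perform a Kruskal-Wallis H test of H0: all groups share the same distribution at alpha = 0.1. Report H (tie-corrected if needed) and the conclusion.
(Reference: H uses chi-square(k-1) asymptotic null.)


Step 1: Combine all N = 16 observations and assign midranks.
sorted (value, group, rank): (7,G1,1), (10,G1,2.5), (10,G3,2.5), (13,G1,4.5), (13,G2,4.5), (14,G2,6), (16,G1,7), (18,G2,8.5), (18,G4,8.5), (21,G4,10), (23,G3,11), (24,G3,12), (25,G2,13), (26,G4,14), (27,G4,15), (29,G4,16)
Step 2: Sum ranks within each group.
R_1 = 15 (n_1 = 4)
R_2 = 32 (n_2 = 4)
R_3 = 25.5 (n_3 = 3)
R_4 = 63.5 (n_4 = 5)
Step 3: H = 12/(N(N+1)) * sum(R_i^2/n_i) - 3(N+1)
     = 12/(16*17) * (15^2/4 + 32^2/4 + 25.5^2/3 + 63.5^2/5) - 3*17
     = 0.044118 * 1335.45 - 51
     = 7.916912.
Step 4: Ties present; correction factor C = 1 - 18/(16^3 - 16) = 0.995588. Corrected H = 7.916912 / 0.995588 = 7.951994.
Step 5: Under H0, H ~ chi^2(3); p-value = 0.047014.
Step 6: alpha = 0.1. reject H0.

H = 7.9520, df = 3, p = 0.047014, reject H0.


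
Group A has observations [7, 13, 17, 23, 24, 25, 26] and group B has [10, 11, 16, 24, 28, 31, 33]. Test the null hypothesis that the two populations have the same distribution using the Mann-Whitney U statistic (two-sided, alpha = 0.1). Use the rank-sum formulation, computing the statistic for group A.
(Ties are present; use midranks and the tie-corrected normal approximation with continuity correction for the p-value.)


Step 1: Combine and sort all 14 observations; assign midranks.
sorted (value, group): (7,X), (10,Y), (11,Y), (13,X), (16,Y), (17,X), (23,X), (24,X), (24,Y), (25,X), (26,X), (28,Y), (31,Y), (33,Y)
ranks: 7->1, 10->2, 11->3, 13->4, 16->5, 17->6, 23->7, 24->8.5, 24->8.5, 25->10, 26->11, 28->12, 31->13, 33->14
Step 2: Rank sum for X: R1 = 1 + 4 + 6 + 7 + 8.5 + 10 + 11 = 47.5.
Step 3: U_X = R1 - n1(n1+1)/2 = 47.5 - 7*8/2 = 47.5 - 28 = 19.5.
       U_Y = n1*n2 - U_X = 49 - 19.5 = 29.5.
Step 4: Ties are present, so use the tie-corrected normal approximation (with continuity correction) for the p-value.
Step 5: p-value = 0.564871; compare to alpha = 0.1. fail to reject H0.

U_X = 19.5, p = 0.564871, fail to reject H0 at alpha = 0.1.


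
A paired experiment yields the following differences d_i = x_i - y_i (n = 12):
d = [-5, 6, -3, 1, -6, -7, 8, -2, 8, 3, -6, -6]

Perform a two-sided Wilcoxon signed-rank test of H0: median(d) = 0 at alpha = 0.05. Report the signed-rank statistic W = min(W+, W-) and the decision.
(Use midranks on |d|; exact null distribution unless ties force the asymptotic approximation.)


Step 1: Drop any zero differences (none here) and take |d_i|.
|d| = [5, 6, 3, 1, 6, 7, 8, 2, 8, 3, 6, 6]
Step 2: Midrank |d_i| (ties get averaged ranks).
ranks: |5|->5, |6|->7.5, |3|->3.5, |1|->1, |6|->7.5, |7|->10, |8|->11.5, |2|->2, |8|->11.5, |3|->3.5, |6|->7.5, |6|->7.5
Step 3: Attach original signs; sum ranks with positive sign and with negative sign.
W+ = 7.5 + 1 + 11.5 + 11.5 + 3.5 = 35
W- = 5 + 3.5 + 7.5 + 10 + 2 + 7.5 + 7.5 = 43
(Check: W+ + W- = 78 should equal n(n+1)/2 = 78.)
Step 4: Test statistic W = min(W+, W-) = 35.
Step 5: Ties in |d|, so use the tie-corrected normal approximation.
        E[W] = n(n+1)/4 = 12*13/4 = 39.
        Tie groups: |d|=3 (t=2), |d|=6 (t=4), |d|=8 (t=2); sum(t^3 - t) = 72.
        Var[W] = n(n+1)(2n+1)/24 - sum(t^3-t)/48 = 3900/24 - 72/48 = 161.
        z = (W - E[W]) / sqrt(Var[W]) = (35 - 39) / 12.6886 = -0.3152.
        Two-sided p = 2*Phi(z) = 0.752576.
Step 6: alpha = 0.05. fail to reject H0.

W+ = 35, W- = 43, W = min = 35, p = 0.752576, fail to reject H0.


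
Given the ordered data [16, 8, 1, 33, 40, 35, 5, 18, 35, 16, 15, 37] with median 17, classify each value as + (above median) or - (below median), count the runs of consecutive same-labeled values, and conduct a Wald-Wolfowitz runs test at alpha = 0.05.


Step 1: Compute median = 17; label A = above, B = below.
Labels in order: BBBAAABAABBA  (n_A = 6, n_B = 6)
Step 2: Count runs R = 6.
Step 3: Under H0 (random ordering), E[R] = 2*n_A*n_B/(n_A+n_B) + 1 = 2*6*6/12 + 1 = 7.0000.
        Var[R] = 2*n_A*n_B*(2*n_A*n_B - n_A - n_B) / ((n_A+n_B)^2 * (n_A+n_B-1)) = 4320/1584 = 2.7273.
        SD[R] = 1.6514.
Step 4: Continuity-corrected z = (R + 0.5 - E[R]) / SD[R] = (6 + 0.5 - 7.0000) / 1.6514 = -0.3028.
Step 5: Two-sided p-value via normal approximation = 2*(1 - Phi(|z|)) = 0.762069.
Step 6: alpha = 0.05. fail to reject H0.

R = 6, z = -0.3028, p = 0.762069, fail to reject H0.


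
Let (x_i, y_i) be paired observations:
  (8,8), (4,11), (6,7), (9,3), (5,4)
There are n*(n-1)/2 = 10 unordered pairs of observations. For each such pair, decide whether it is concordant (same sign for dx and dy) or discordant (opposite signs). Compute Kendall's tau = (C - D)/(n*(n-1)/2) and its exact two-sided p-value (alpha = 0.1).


Step 1: Enumerate the 10 unordered pairs (i,j) with i<j and classify each by sign(x_j-x_i) * sign(y_j-y_i).
  (1,2):dx=-4,dy=+3->D; (1,3):dx=-2,dy=-1->C; (1,4):dx=+1,dy=-5->D; (1,5):dx=-3,dy=-4->C
  (2,3):dx=+2,dy=-4->D; (2,4):dx=+5,dy=-8->D; (2,5):dx=+1,dy=-7->D; (3,4):dx=+3,dy=-4->D
  (3,5):dx=-1,dy=-3->C; (4,5):dx=-4,dy=+1->D
Step 2: C = 3, D = 7, total pairs = 10.
Step 3: tau = (C - D)/(n(n-1)/2) = (3 - 7)/10 = -0.400000.
Step 4: Exact two-sided p-value (enumerate n! = 120 permutations of y under H0): p = 0.483333.
Step 5: alpha = 0.1. fail to reject H0.

tau_b = -0.4000 (C=3, D=7), p = 0.483333, fail to reject H0.


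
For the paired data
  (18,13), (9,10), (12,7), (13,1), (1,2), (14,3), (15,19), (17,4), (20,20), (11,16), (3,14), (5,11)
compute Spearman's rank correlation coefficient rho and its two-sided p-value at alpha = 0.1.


Step 1: Rank x and y separately (midranks; no ties here).
rank(x): 18->11, 9->4, 12->6, 13->7, 1->1, 14->8, 15->9, 17->10, 20->12, 11->5, 3->2, 5->3
rank(y): 13->8, 10->6, 7->5, 1->1, 2->2, 3->3, 19->11, 4->4, 20->12, 16->10, 14->9, 11->7
Step 2: d_i = R_x(i) - R_y(i); compute d_i^2.
  (11-8)^2=9, (4-6)^2=4, (6-5)^2=1, (7-1)^2=36, (1-2)^2=1, (8-3)^2=25, (9-11)^2=4, (10-4)^2=36, (12-12)^2=0, (5-10)^2=25, (2-9)^2=49, (3-7)^2=16
sum(d^2) = 206.
Step 3: rho = 1 - 6*206 / (12*(12^2 - 1)) = 1 - 1236/1716 = 0.279720.
Step 4: Under H0, t = rho * sqrt((n-2)/(1-rho^2)) = 0.9213 ~ t(10).
Step 5: Two-sided p-value from the t-distribution with 10 df = 0.378569.
Step 6: alpha = 0.1. fail to reject H0.

rho = 0.2797, p = 0.378569, fail to reject H0 at alpha = 0.1.


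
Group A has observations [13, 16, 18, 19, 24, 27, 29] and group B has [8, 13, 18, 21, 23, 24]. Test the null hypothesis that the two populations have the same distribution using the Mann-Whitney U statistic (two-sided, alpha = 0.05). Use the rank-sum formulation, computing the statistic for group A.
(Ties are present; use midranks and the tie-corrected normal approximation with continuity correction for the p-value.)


Step 1: Combine and sort all 13 observations; assign midranks.
sorted (value, group): (8,Y), (13,X), (13,Y), (16,X), (18,X), (18,Y), (19,X), (21,Y), (23,Y), (24,X), (24,Y), (27,X), (29,X)
ranks: 8->1, 13->2.5, 13->2.5, 16->4, 18->5.5, 18->5.5, 19->7, 21->8, 23->9, 24->10.5, 24->10.5, 27->12, 29->13
Step 2: Rank sum for X: R1 = 2.5 + 4 + 5.5 + 7 + 10.5 + 12 + 13 = 54.5.
Step 3: U_X = R1 - n1(n1+1)/2 = 54.5 - 7*8/2 = 54.5 - 28 = 26.5.
       U_Y = n1*n2 - U_X = 42 - 26.5 = 15.5.
Step 4: Ties are present, so use the tie-corrected normal approximation (with continuity correction) for the p-value.
Step 5: p-value = 0.473221; compare to alpha = 0.05. fail to reject H0.

U_X = 26.5, p = 0.473221, fail to reject H0 at alpha = 0.05.


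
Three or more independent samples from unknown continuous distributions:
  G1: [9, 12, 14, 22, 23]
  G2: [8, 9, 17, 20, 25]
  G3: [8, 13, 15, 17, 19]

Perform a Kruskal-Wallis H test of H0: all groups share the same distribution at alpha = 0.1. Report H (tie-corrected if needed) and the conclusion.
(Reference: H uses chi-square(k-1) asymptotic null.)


Step 1: Combine all N = 15 observations and assign midranks.
sorted (value, group, rank): (8,G2,1.5), (8,G3,1.5), (9,G1,3.5), (9,G2,3.5), (12,G1,5), (13,G3,6), (14,G1,7), (15,G3,8), (17,G2,9.5), (17,G3,9.5), (19,G3,11), (20,G2,12), (22,G1,13), (23,G1,14), (25,G2,15)
Step 2: Sum ranks within each group.
R_1 = 42.5 (n_1 = 5)
R_2 = 41.5 (n_2 = 5)
R_3 = 36 (n_3 = 5)
Step 3: H = 12/(N(N+1)) * sum(R_i^2/n_i) - 3(N+1)
     = 12/(15*16) * (42.5^2/5 + 41.5^2/5 + 36^2/5) - 3*16
     = 0.050000 * 964.9 - 48
     = 0.245000.
Step 4: Ties present; correction factor C = 1 - 18/(15^3 - 15) = 0.994643. Corrected H = 0.245000 / 0.994643 = 0.246320.
Step 5: Under H0, H ~ chi^2(2); p-value = 0.884122.
Step 6: alpha = 0.1. fail to reject H0.

H = 0.2463, df = 2, p = 0.884122, fail to reject H0.


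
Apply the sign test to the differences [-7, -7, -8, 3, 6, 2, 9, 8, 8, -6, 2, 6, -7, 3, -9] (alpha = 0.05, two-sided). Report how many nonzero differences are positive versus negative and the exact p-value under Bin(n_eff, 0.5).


Step 1: Discard zero differences. Original n = 15; n_eff = number of nonzero differences = 15.
Nonzero differences (with sign): -7, -7, -8, +3, +6, +2, +9, +8, +8, -6, +2, +6, -7, +3, -9
Step 2: Count signs: positive = 9, negative = 6.
Step 3: Under H0: P(positive) = 0.5, so the number of positives S ~ Bin(15, 0.5).
Step 4: Two-sided exact p-value = sum of Bin(15,0.5) probabilities at or below the observed probability = 0.607239.
Step 5: alpha = 0.05. fail to reject H0.

n_eff = 15, pos = 9, neg = 6, p = 0.607239, fail to reject H0.


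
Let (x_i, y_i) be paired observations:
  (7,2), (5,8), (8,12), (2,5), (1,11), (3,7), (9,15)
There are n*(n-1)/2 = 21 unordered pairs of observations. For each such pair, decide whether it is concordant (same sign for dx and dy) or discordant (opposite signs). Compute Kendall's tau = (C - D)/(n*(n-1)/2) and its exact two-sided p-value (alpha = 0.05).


Step 1: Enumerate the 21 unordered pairs (i,j) with i<j and classify each by sign(x_j-x_i) * sign(y_j-y_i).
  (1,2):dx=-2,dy=+6->D; (1,3):dx=+1,dy=+10->C; (1,4):dx=-5,dy=+3->D; (1,5):dx=-6,dy=+9->D
  (1,6):dx=-4,dy=+5->D; (1,7):dx=+2,dy=+13->C; (2,3):dx=+3,dy=+4->C; (2,4):dx=-3,dy=-3->C
  (2,5):dx=-4,dy=+3->D; (2,6):dx=-2,dy=-1->C; (2,7):dx=+4,dy=+7->C; (3,4):dx=-6,dy=-7->C
  (3,5):dx=-7,dy=-1->C; (3,6):dx=-5,dy=-5->C; (3,7):dx=+1,dy=+3->C; (4,5):dx=-1,dy=+6->D
  (4,6):dx=+1,dy=+2->C; (4,7):dx=+7,dy=+10->C; (5,6):dx=+2,dy=-4->D; (5,7):dx=+8,dy=+4->C
  (6,7):dx=+6,dy=+8->C
Step 2: C = 14, D = 7, total pairs = 21.
Step 3: tau = (C - D)/(n(n-1)/2) = (14 - 7)/21 = 0.333333.
Step 4: Exact two-sided p-value (enumerate n! = 5040 permutations of y under H0): p = 0.381349.
Step 5: alpha = 0.05. fail to reject H0.

tau_b = 0.3333 (C=14, D=7), p = 0.381349, fail to reject H0.


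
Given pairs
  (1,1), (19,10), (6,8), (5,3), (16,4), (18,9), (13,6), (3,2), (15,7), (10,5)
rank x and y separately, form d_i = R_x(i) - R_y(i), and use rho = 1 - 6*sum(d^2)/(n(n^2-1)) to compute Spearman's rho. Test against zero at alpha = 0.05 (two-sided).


Step 1: Rank x and y separately (midranks; no ties here).
rank(x): 1->1, 19->10, 6->4, 5->3, 16->8, 18->9, 13->6, 3->2, 15->7, 10->5
rank(y): 1->1, 10->10, 8->8, 3->3, 4->4, 9->9, 6->6, 2->2, 7->7, 5->5
Step 2: d_i = R_x(i) - R_y(i); compute d_i^2.
  (1-1)^2=0, (10-10)^2=0, (4-8)^2=16, (3-3)^2=0, (8-4)^2=16, (9-9)^2=0, (6-6)^2=0, (2-2)^2=0, (7-7)^2=0, (5-5)^2=0
sum(d^2) = 32.
Step 3: rho = 1 - 6*32 / (10*(10^2 - 1)) = 1 - 192/990 = 0.806061.
Step 4: Under H0, t = rho * sqrt((n-2)/(1-rho^2)) = 3.8522 ~ t(8).
Step 5: Two-sided p-value from the t-distribution with 8 df = 0.004862.
Step 6: alpha = 0.05. reject H0.

rho = 0.8061, p = 0.004862, reject H0 at alpha = 0.05.


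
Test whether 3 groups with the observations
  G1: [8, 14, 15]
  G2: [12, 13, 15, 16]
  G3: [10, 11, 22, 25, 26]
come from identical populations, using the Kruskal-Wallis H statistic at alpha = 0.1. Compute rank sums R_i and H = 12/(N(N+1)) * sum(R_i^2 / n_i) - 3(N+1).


Step 1: Combine all N = 12 observations and assign midranks.
sorted (value, group, rank): (8,G1,1), (10,G3,2), (11,G3,3), (12,G2,4), (13,G2,5), (14,G1,6), (15,G1,7.5), (15,G2,7.5), (16,G2,9), (22,G3,10), (25,G3,11), (26,G3,12)
Step 2: Sum ranks within each group.
R_1 = 14.5 (n_1 = 3)
R_2 = 25.5 (n_2 = 4)
R_3 = 38 (n_3 = 5)
Step 3: H = 12/(N(N+1)) * sum(R_i^2/n_i) - 3(N+1)
     = 12/(12*13) * (14.5^2/3 + 25.5^2/4 + 38^2/5) - 3*13
     = 0.076923 * 521.446 - 39
     = 1.111218.
Step 4: Ties present; correction factor C = 1 - 6/(12^3 - 12) = 0.996503. Corrected H = 1.111218 / 0.996503 = 1.115117.
Step 5: Under H0, H ~ chi^2(2); p-value = 0.572605.
Step 6: alpha = 0.1. fail to reject H0.

H = 1.1151, df = 2, p = 0.572605, fail to reject H0.


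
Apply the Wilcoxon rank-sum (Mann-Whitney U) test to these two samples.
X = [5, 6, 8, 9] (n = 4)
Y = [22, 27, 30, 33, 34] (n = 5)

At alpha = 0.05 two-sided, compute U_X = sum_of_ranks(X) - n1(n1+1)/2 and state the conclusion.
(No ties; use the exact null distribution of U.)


Step 1: Combine and sort all 9 observations; assign midranks.
sorted (value, group): (5,X), (6,X), (8,X), (9,X), (22,Y), (27,Y), (30,Y), (33,Y), (34,Y)
ranks: 5->1, 6->2, 8->3, 9->4, 22->5, 27->6, 30->7, 33->8, 34->9
Step 2: Rank sum for X: R1 = 1 + 2 + 3 + 4 = 10.
Step 3: U_X = R1 - n1(n1+1)/2 = 10 - 4*5/2 = 10 - 10 = 0.
       U_Y = n1*n2 - U_X = 20 - 0 = 20.
Step 4: No ties, so the exact null distribution of U (based on enumerating the C(9,4) = 126 equally likely rank assignments) gives the two-sided p-value.
Step 5: p-value = 0.015873; compare to alpha = 0.05. reject H0.

U_X = 0, p = 0.015873, reject H0 at alpha = 0.05.


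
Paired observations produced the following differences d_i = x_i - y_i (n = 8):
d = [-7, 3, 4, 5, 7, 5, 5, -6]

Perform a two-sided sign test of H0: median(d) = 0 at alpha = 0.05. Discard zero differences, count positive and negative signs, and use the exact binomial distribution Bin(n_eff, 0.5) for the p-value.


Step 1: Discard zero differences. Original n = 8; n_eff = number of nonzero differences = 8.
Nonzero differences (with sign): -7, +3, +4, +5, +7, +5, +5, -6
Step 2: Count signs: positive = 6, negative = 2.
Step 3: Under H0: P(positive) = 0.5, so the number of positives S ~ Bin(8, 0.5).
Step 4: Two-sided exact p-value = sum of Bin(8,0.5) probabilities at or below the observed probability = 0.289062.
Step 5: alpha = 0.05. fail to reject H0.

n_eff = 8, pos = 6, neg = 2, p = 0.289062, fail to reject H0.


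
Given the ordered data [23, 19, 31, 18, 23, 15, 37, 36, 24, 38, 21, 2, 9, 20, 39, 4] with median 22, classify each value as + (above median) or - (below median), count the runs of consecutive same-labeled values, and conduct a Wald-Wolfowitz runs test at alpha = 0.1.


Step 1: Compute median = 22; label A = above, B = below.
Labels in order: ABABABAAAABBBBAB  (n_A = 8, n_B = 8)
Step 2: Count runs R = 10.
Step 3: Under H0 (random ordering), E[R] = 2*n_A*n_B/(n_A+n_B) + 1 = 2*8*8/16 + 1 = 9.0000.
        Var[R] = 2*n_A*n_B*(2*n_A*n_B - n_A - n_B) / ((n_A+n_B)^2 * (n_A+n_B-1)) = 14336/3840 = 3.7333.
        SD[R] = 1.9322.
Step 4: Continuity-corrected z = (R - 0.5 - E[R]) / SD[R] = (10 - 0.5 - 9.0000) / 1.9322 = 0.2588.
Step 5: Two-sided p-value via normal approximation = 2*(1 - Phi(|z|)) = 0.795809.
Step 6: alpha = 0.1. fail to reject H0.

R = 10, z = 0.2588, p = 0.795809, fail to reject H0.


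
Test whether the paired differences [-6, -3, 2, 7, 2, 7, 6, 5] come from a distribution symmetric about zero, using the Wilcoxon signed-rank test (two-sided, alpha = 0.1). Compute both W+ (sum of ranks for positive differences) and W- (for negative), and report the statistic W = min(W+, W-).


Step 1: Drop any zero differences (none here) and take |d_i|.
|d| = [6, 3, 2, 7, 2, 7, 6, 5]
Step 2: Midrank |d_i| (ties get averaged ranks).
ranks: |6|->5.5, |3|->3, |2|->1.5, |7|->7.5, |2|->1.5, |7|->7.5, |6|->5.5, |5|->4
Step 3: Attach original signs; sum ranks with positive sign and with negative sign.
W+ = 1.5 + 7.5 + 1.5 + 7.5 + 5.5 + 4 = 27.5
W- = 5.5 + 3 = 8.5
(Check: W+ + W- = 36 should equal n(n+1)/2 = 36.)
Step 4: Test statistic W = min(W+, W-) = 8.5.
Step 5: Ties in |d|, so use the tie-corrected normal approximation.
        E[W] = n(n+1)/4 = 8*9/4 = 18.
        Tie groups: |d|=2 (t=2), |d|=6 (t=2), |d|=7 (t=2); sum(t^3 - t) = 18.
        Var[W] = n(n+1)(2n+1)/24 - sum(t^3-t)/48 = 1224/24 - 18/48 = 50.625.
        z = (W - E[W]) / sqrt(Var[W]) = (8.5 - 18) / 7.1151 = -1.3352.
        Two-sided p = 2*Phi(z) = 0.181816.
Step 6: alpha = 0.1. fail to reject H0.

W+ = 27.5, W- = 8.5, W = min = 8.5, p = 0.181816, fail to reject H0.


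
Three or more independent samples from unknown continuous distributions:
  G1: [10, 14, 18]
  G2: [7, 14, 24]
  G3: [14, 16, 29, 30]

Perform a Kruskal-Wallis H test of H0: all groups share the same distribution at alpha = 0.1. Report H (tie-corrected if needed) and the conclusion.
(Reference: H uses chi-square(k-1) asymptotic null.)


Step 1: Combine all N = 10 observations and assign midranks.
sorted (value, group, rank): (7,G2,1), (10,G1,2), (14,G1,4), (14,G2,4), (14,G3,4), (16,G3,6), (18,G1,7), (24,G2,8), (29,G3,9), (30,G3,10)
Step 2: Sum ranks within each group.
R_1 = 13 (n_1 = 3)
R_2 = 13 (n_2 = 3)
R_3 = 29 (n_3 = 4)
Step 3: H = 12/(N(N+1)) * sum(R_i^2/n_i) - 3(N+1)
     = 12/(10*11) * (13^2/3 + 13^2/3 + 29^2/4) - 3*11
     = 0.109091 * 322.917 - 33
     = 2.227273.
Step 4: Ties present; correction factor C = 1 - 24/(10^3 - 10) = 0.975758. Corrected H = 2.227273 / 0.975758 = 2.282609.
Step 5: Under H0, H ~ chi^2(2); p-value = 0.319402.
Step 6: alpha = 0.1. fail to reject H0.

H = 2.2826, df = 2, p = 0.319402, fail to reject H0.


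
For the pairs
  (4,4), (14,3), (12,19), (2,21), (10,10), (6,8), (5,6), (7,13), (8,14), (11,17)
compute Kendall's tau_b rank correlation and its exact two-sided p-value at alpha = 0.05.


Step 1: Enumerate the 45 unordered pairs (i,j) with i<j and classify each by sign(x_j-x_i) * sign(y_j-y_i).
  (1,2):dx=+10,dy=-1->D; (1,3):dx=+8,dy=+15->C; (1,4):dx=-2,dy=+17->D; (1,5):dx=+6,dy=+6->C
  (1,6):dx=+2,dy=+4->C; (1,7):dx=+1,dy=+2->C; (1,8):dx=+3,dy=+9->C; (1,9):dx=+4,dy=+10->C
  (1,10):dx=+7,dy=+13->C; (2,3):dx=-2,dy=+16->D; (2,4):dx=-12,dy=+18->D; (2,5):dx=-4,dy=+7->D
  (2,6):dx=-8,dy=+5->D; (2,7):dx=-9,dy=+3->D; (2,8):dx=-7,dy=+10->D; (2,9):dx=-6,dy=+11->D
  (2,10):dx=-3,dy=+14->D; (3,4):dx=-10,dy=+2->D; (3,5):dx=-2,dy=-9->C; (3,6):dx=-6,dy=-11->C
  (3,7):dx=-7,dy=-13->C; (3,8):dx=-5,dy=-6->C; (3,9):dx=-4,dy=-5->C; (3,10):dx=-1,dy=-2->C
  (4,5):dx=+8,dy=-11->D; (4,6):dx=+4,dy=-13->D; (4,7):dx=+3,dy=-15->D; (4,8):dx=+5,dy=-8->D
  (4,9):dx=+6,dy=-7->D; (4,10):dx=+9,dy=-4->D; (5,6):dx=-4,dy=-2->C; (5,7):dx=-5,dy=-4->C
  (5,8):dx=-3,dy=+3->D; (5,9):dx=-2,dy=+4->D; (5,10):dx=+1,dy=+7->C; (6,7):dx=-1,dy=-2->C
  (6,8):dx=+1,dy=+5->C; (6,9):dx=+2,dy=+6->C; (6,10):dx=+5,dy=+9->C; (7,8):dx=+2,dy=+7->C
  (7,9):dx=+3,dy=+8->C; (7,10):dx=+6,dy=+11->C; (8,9):dx=+1,dy=+1->C; (8,10):dx=+4,dy=+4->C
  (9,10):dx=+3,dy=+3->C
Step 2: C = 26, D = 19, total pairs = 45.
Step 3: tau = (C - D)/(n(n-1)/2) = (26 - 19)/45 = 0.155556.
Step 4: Exact two-sided p-value (enumerate n! = 3628800 permutations of y under H0): p = 0.600654.
Step 5: alpha = 0.05. fail to reject H0.

tau_b = 0.1556 (C=26, D=19), p = 0.600654, fail to reject H0.


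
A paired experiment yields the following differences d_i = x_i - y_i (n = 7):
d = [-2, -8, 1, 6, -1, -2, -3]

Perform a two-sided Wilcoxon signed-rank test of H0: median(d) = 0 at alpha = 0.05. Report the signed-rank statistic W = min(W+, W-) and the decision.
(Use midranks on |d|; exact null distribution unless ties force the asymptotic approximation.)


Step 1: Drop any zero differences (none here) and take |d_i|.
|d| = [2, 8, 1, 6, 1, 2, 3]
Step 2: Midrank |d_i| (ties get averaged ranks).
ranks: |2|->3.5, |8|->7, |1|->1.5, |6|->6, |1|->1.5, |2|->3.5, |3|->5
Step 3: Attach original signs; sum ranks with positive sign and with negative sign.
W+ = 1.5 + 6 = 7.5
W- = 3.5 + 7 + 1.5 + 3.5 + 5 = 20.5
(Check: W+ + W- = 28 should equal n(n+1)/2 = 28.)
Step 4: Test statistic W = min(W+, W-) = 7.5.
Step 5: Ties in |d|, so use the tie-corrected normal approximation.
        E[W] = n(n+1)/4 = 7*8/4 = 14.
        Tie groups: |d|=1 (t=2), |d|=2 (t=2); sum(t^3 - t) = 12.
        Var[W] = n(n+1)(2n+1)/24 - sum(t^3-t)/48 = 840/24 - 12/48 = 34.75.
        z = (W - E[W]) / sqrt(Var[W]) = (7.5 - 14) / 5.8949 = -1.1026.
        Two-sided p = 2*Phi(z) = 0.270181.
Step 6: alpha = 0.05. fail to reject H0.

W+ = 7.5, W- = 20.5, W = min = 7.5, p = 0.270181, fail to reject H0.


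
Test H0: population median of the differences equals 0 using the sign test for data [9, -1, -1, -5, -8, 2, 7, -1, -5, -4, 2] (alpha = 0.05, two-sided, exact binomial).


Step 1: Discard zero differences. Original n = 11; n_eff = number of nonzero differences = 11.
Nonzero differences (with sign): +9, -1, -1, -5, -8, +2, +7, -1, -5, -4, +2
Step 2: Count signs: positive = 4, negative = 7.
Step 3: Under H0: P(positive) = 0.5, so the number of positives S ~ Bin(11, 0.5).
Step 4: Two-sided exact p-value = sum of Bin(11,0.5) probabilities at or below the observed probability = 0.548828.
Step 5: alpha = 0.05. fail to reject H0.

n_eff = 11, pos = 4, neg = 7, p = 0.548828, fail to reject H0.


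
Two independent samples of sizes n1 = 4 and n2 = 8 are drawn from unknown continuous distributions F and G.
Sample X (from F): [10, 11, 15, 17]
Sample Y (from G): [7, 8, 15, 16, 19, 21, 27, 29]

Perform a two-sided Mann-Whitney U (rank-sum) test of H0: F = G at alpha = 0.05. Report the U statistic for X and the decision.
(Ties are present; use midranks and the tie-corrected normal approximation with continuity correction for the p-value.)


Step 1: Combine and sort all 12 observations; assign midranks.
sorted (value, group): (7,Y), (8,Y), (10,X), (11,X), (15,X), (15,Y), (16,Y), (17,X), (19,Y), (21,Y), (27,Y), (29,Y)
ranks: 7->1, 8->2, 10->3, 11->4, 15->5.5, 15->5.5, 16->7, 17->8, 19->9, 21->10, 27->11, 29->12
Step 2: Rank sum for X: R1 = 3 + 4 + 5.5 + 8 = 20.5.
Step 3: U_X = R1 - n1(n1+1)/2 = 20.5 - 4*5/2 = 20.5 - 10 = 10.5.
       U_Y = n1*n2 - U_X = 32 - 10.5 = 21.5.
Step 4: Ties are present, so use the tie-corrected normal approximation (with continuity correction) for the p-value.
Step 5: p-value = 0.394938; compare to alpha = 0.05. fail to reject H0.

U_X = 10.5, p = 0.394938, fail to reject H0 at alpha = 0.05.


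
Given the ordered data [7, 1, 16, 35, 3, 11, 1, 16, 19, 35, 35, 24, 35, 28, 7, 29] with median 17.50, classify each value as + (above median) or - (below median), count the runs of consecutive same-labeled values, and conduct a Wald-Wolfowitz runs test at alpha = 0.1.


Step 1: Compute median = 17.50; label A = above, B = below.
Labels in order: BBBABBBBAAAAAABA  (n_A = 8, n_B = 8)
Step 2: Count runs R = 6.
Step 3: Under H0 (random ordering), E[R] = 2*n_A*n_B/(n_A+n_B) + 1 = 2*8*8/16 + 1 = 9.0000.
        Var[R] = 2*n_A*n_B*(2*n_A*n_B - n_A - n_B) / ((n_A+n_B)^2 * (n_A+n_B-1)) = 14336/3840 = 3.7333.
        SD[R] = 1.9322.
Step 4: Continuity-corrected z = (R + 0.5 - E[R]) / SD[R] = (6 + 0.5 - 9.0000) / 1.9322 = -1.2939.
Step 5: Two-sided p-value via normal approximation = 2*(1 - Phi(|z|)) = 0.195709.
Step 6: alpha = 0.1. fail to reject H0.

R = 6, z = -1.2939, p = 0.195709, fail to reject H0.


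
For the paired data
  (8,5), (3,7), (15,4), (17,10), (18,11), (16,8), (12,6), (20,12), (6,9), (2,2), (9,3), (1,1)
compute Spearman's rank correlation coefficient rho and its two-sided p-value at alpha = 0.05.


Step 1: Rank x and y separately (midranks; no ties here).
rank(x): 8->5, 3->3, 15->8, 17->10, 18->11, 16->9, 12->7, 20->12, 6->4, 2->2, 9->6, 1->1
rank(y): 5->5, 7->7, 4->4, 10->10, 11->11, 8->8, 6->6, 12->12, 9->9, 2->2, 3->3, 1->1
Step 2: d_i = R_x(i) - R_y(i); compute d_i^2.
  (5-5)^2=0, (3-7)^2=16, (8-4)^2=16, (10-10)^2=0, (11-11)^2=0, (9-8)^2=1, (7-6)^2=1, (12-12)^2=0, (4-9)^2=25, (2-2)^2=0, (6-3)^2=9, (1-1)^2=0
sum(d^2) = 68.
Step 3: rho = 1 - 6*68 / (12*(12^2 - 1)) = 1 - 408/1716 = 0.762238.
Step 4: Under H0, t = rho * sqrt((n-2)/(1-rho^2)) = 3.7238 ~ t(10).
Step 5: Two-sided p-value from the t-distribution with 10 df = 0.003950.
Step 6: alpha = 0.05. reject H0.

rho = 0.7622, p = 0.003950, reject H0 at alpha = 0.05.


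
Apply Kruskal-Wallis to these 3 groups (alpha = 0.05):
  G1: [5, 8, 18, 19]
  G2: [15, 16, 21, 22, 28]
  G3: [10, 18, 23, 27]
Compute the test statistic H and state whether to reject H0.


Step 1: Combine all N = 13 observations and assign midranks.
sorted (value, group, rank): (5,G1,1), (8,G1,2), (10,G3,3), (15,G2,4), (16,G2,5), (18,G1,6.5), (18,G3,6.5), (19,G1,8), (21,G2,9), (22,G2,10), (23,G3,11), (27,G3,12), (28,G2,13)
Step 2: Sum ranks within each group.
R_1 = 17.5 (n_1 = 4)
R_2 = 41 (n_2 = 5)
R_3 = 32.5 (n_3 = 4)
Step 3: H = 12/(N(N+1)) * sum(R_i^2/n_i) - 3(N+1)
     = 12/(13*14) * (17.5^2/4 + 41^2/5 + 32.5^2/4) - 3*14
     = 0.065934 * 676.825 - 42
     = 2.625824.
Step 4: Ties present; correction factor C = 1 - 6/(13^3 - 13) = 0.997253. Corrected H = 2.625824 / 0.997253 = 2.633058.
Step 5: Under H0, H ~ chi^2(2); p-value = 0.268064.
Step 6: alpha = 0.05. fail to reject H0.

H = 2.6331, df = 2, p = 0.268064, fail to reject H0.


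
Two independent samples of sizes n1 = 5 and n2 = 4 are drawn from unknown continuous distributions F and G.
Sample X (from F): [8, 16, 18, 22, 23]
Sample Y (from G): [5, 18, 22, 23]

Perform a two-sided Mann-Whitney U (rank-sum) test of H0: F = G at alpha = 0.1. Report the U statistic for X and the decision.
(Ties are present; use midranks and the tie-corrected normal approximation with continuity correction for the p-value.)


Step 1: Combine and sort all 9 observations; assign midranks.
sorted (value, group): (5,Y), (8,X), (16,X), (18,X), (18,Y), (22,X), (22,Y), (23,X), (23,Y)
ranks: 5->1, 8->2, 16->3, 18->4.5, 18->4.5, 22->6.5, 22->6.5, 23->8.5, 23->8.5
Step 2: Rank sum for X: R1 = 2 + 3 + 4.5 + 6.5 + 8.5 = 24.5.
Step 3: U_X = R1 - n1(n1+1)/2 = 24.5 - 5*6/2 = 24.5 - 15 = 9.5.
       U_Y = n1*n2 - U_X = 20 - 9.5 = 10.5.
Step 4: Ties are present, so use the tie-corrected normal approximation (with continuity correction) for the p-value.
Step 5: p-value = 1.000000; compare to alpha = 0.1. fail to reject H0.

U_X = 9.5, p = 1.000000, fail to reject H0 at alpha = 0.1.


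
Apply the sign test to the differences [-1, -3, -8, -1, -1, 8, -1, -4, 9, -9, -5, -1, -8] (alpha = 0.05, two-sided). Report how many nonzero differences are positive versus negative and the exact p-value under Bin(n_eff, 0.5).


Step 1: Discard zero differences. Original n = 13; n_eff = number of nonzero differences = 13.
Nonzero differences (with sign): -1, -3, -8, -1, -1, +8, -1, -4, +9, -9, -5, -1, -8
Step 2: Count signs: positive = 2, negative = 11.
Step 3: Under H0: P(positive) = 0.5, so the number of positives S ~ Bin(13, 0.5).
Step 4: Two-sided exact p-value = sum of Bin(13,0.5) probabilities at or below the observed probability = 0.022461.
Step 5: alpha = 0.05. reject H0.

n_eff = 13, pos = 2, neg = 11, p = 0.022461, reject H0.


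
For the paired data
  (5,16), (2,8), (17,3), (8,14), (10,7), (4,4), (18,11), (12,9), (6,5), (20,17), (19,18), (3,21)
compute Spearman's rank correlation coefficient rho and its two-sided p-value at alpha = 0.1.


Step 1: Rank x and y separately (midranks; no ties here).
rank(x): 5->4, 2->1, 17->9, 8->6, 10->7, 4->3, 18->10, 12->8, 6->5, 20->12, 19->11, 3->2
rank(y): 16->9, 8->5, 3->1, 14->8, 7->4, 4->2, 11->7, 9->6, 5->3, 17->10, 18->11, 21->12
Step 2: d_i = R_x(i) - R_y(i); compute d_i^2.
  (4-9)^2=25, (1-5)^2=16, (9-1)^2=64, (6-8)^2=4, (7-4)^2=9, (3-2)^2=1, (10-7)^2=9, (8-6)^2=4, (5-3)^2=4, (12-10)^2=4, (11-11)^2=0, (2-12)^2=100
sum(d^2) = 240.
Step 3: rho = 1 - 6*240 / (12*(12^2 - 1)) = 1 - 1440/1716 = 0.160839.
Step 4: Under H0, t = rho * sqrt((n-2)/(1-rho^2)) = 0.5153 ~ t(10).
Step 5: Two-sided p-value from the t-distribution with 10 df = 0.617523.
Step 6: alpha = 0.1. fail to reject H0.

rho = 0.1608, p = 0.617523, fail to reject H0 at alpha = 0.1.


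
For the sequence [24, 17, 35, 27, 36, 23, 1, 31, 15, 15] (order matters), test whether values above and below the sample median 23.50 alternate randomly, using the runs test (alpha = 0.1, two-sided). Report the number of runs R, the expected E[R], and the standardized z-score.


Step 1: Compute median = 23.50; label A = above, B = below.
Labels in order: ABAAABBABB  (n_A = 5, n_B = 5)
Step 2: Count runs R = 6.
Step 3: Under H0 (random ordering), E[R] = 2*n_A*n_B/(n_A+n_B) + 1 = 2*5*5/10 + 1 = 6.0000.
        Var[R] = 2*n_A*n_B*(2*n_A*n_B - n_A - n_B) / ((n_A+n_B)^2 * (n_A+n_B-1)) = 2000/900 = 2.2222.
        SD[R] = 1.4907.
Step 4: R = E[R], so z = 0 with no continuity correction.
Step 5: Two-sided p-value via normal approximation = 2*(1 - Phi(|z|)) = 1.000000.
Step 6: alpha = 0.1. fail to reject H0.

R = 6, z = 0.0000, p = 1.000000, fail to reject H0.


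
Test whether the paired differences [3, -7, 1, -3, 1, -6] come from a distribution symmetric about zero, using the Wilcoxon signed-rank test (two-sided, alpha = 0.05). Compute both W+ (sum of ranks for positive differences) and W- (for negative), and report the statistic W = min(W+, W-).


Step 1: Drop any zero differences (none here) and take |d_i|.
|d| = [3, 7, 1, 3, 1, 6]
Step 2: Midrank |d_i| (ties get averaged ranks).
ranks: |3|->3.5, |7|->6, |1|->1.5, |3|->3.5, |1|->1.5, |6|->5
Step 3: Attach original signs; sum ranks with positive sign and with negative sign.
W+ = 3.5 + 1.5 + 1.5 = 6.5
W- = 6 + 3.5 + 5 = 14.5
(Check: W+ + W- = 21 should equal n(n+1)/2 = 21.)
Step 4: Test statistic W = min(W+, W-) = 6.5.
Step 5: Ties in |d|, so use the tie-corrected normal approximation.
        E[W] = n(n+1)/4 = 6*7/4 = 10.5.
        Tie groups: |d|=1 (t=2), |d|=3 (t=2); sum(t^3 - t) = 12.
        Var[W] = n(n+1)(2n+1)/24 - sum(t^3-t)/48 = 546/24 - 12/48 = 22.5.
        z = (W - E[W]) / sqrt(Var[W]) = (6.5 - 10.5) / 4.7434 = -0.8433.
        Two-sided p = 2*Phi(z) = 0.399075.
Step 6: alpha = 0.05. fail to reject H0.

W+ = 6.5, W- = 14.5, W = min = 6.5, p = 0.399075, fail to reject H0.


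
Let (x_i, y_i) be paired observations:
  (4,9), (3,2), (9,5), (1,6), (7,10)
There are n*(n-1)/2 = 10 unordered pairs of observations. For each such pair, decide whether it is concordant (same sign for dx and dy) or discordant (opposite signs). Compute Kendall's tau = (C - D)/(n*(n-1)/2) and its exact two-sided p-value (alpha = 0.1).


Step 1: Enumerate the 10 unordered pairs (i,j) with i<j and classify each by sign(x_j-x_i) * sign(y_j-y_i).
  (1,2):dx=-1,dy=-7->C; (1,3):dx=+5,dy=-4->D; (1,4):dx=-3,dy=-3->C; (1,5):dx=+3,dy=+1->C
  (2,3):dx=+6,dy=+3->C; (2,4):dx=-2,dy=+4->D; (2,5):dx=+4,dy=+8->C; (3,4):dx=-8,dy=+1->D
  (3,5):dx=-2,dy=+5->D; (4,5):dx=+6,dy=+4->C
Step 2: C = 6, D = 4, total pairs = 10.
Step 3: tau = (C - D)/(n(n-1)/2) = (6 - 4)/10 = 0.200000.
Step 4: Exact two-sided p-value (enumerate n! = 120 permutations of y under H0): p = 0.816667.
Step 5: alpha = 0.1. fail to reject H0.

tau_b = 0.2000 (C=6, D=4), p = 0.816667, fail to reject H0.


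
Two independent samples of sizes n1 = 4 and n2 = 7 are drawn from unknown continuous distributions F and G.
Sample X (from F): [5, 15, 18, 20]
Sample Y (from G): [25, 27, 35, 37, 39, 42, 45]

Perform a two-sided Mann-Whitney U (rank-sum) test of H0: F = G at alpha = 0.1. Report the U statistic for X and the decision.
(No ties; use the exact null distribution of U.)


Step 1: Combine and sort all 11 observations; assign midranks.
sorted (value, group): (5,X), (15,X), (18,X), (20,X), (25,Y), (27,Y), (35,Y), (37,Y), (39,Y), (42,Y), (45,Y)
ranks: 5->1, 15->2, 18->3, 20->4, 25->5, 27->6, 35->7, 37->8, 39->9, 42->10, 45->11
Step 2: Rank sum for X: R1 = 1 + 2 + 3 + 4 = 10.
Step 3: U_X = R1 - n1(n1+1)/2 = 10 - 4*5/2 = 10 - 10 = 0.
       U_Y = n1*n2 - U_X = 28 - 0 = 28.
Step 4: No ties, so the exact null distribution of U (based on enumerating the C(11,4) = 330 equally likely rank assignments) gives the two-sided p-value.
Step 5: p-value = 0.006061; compare to alpha = 0.1. reject H0.

U_X = 0, p = 0.006061, reject H0 at alpha = 0.1.


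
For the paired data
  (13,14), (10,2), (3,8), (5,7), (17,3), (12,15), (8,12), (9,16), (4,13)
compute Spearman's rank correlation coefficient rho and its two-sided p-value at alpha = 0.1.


Step 1: Rank x and y separately (midranks; no ties here).
rank(x): 13->8, 10->6, 3->1, 5->3, 17->9, 12->7, 8->4, 9->5, 4->2
rank(y): 14->7, 2->1, 8->4, 7->3, 3->2, 15->8, 12->5, 16->9, 13->6
Step 2: d_i = R_x(i) - R_y(i); compute d_i^2.
  (8-7)^2=1, (6-1)^2=25, (1-4)^2=9, (3-3)^2=0, (9-2)^2=49, (7-8)^2=1, (4-5)^2=1, (5-9)^2=16, (2-6)^2=16
sum(d^2) = 118.
Step 3: rho = 1 - 6*118 / (9*(9^2 - 1)) = 1 - 708/720 = 0.016667.
Step 4: Under H0, t = rho * sqrt((n-2)/(1-rho^2)) = 0.0441 ~ t(7).
Step 5: Two-sided p-value from the t-distribution with 7 df = 0.966055.
Step 6: alpha = 0.1. fail to reject H0.

rho = 0.0167, p = 0.966055, fail to reject H0 at alpha = 0.1.


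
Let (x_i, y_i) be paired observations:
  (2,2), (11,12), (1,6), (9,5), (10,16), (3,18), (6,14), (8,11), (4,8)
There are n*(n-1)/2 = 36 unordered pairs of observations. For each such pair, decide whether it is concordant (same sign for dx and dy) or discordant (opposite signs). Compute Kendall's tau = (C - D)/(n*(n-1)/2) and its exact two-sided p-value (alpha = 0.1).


Step 1: Enumerate the 36 unordered pairs (i,j) with i<j and classify each by sign(x_j-x_i) * sign(y_j-y_i).
  (1,2):dx=+9,dy=+10->C; (1,3):dx=-1,dy=+4->D; (1,4):dx=+7,dy=+3->C; (1,5):dx=+8,dy=+14->C
  (1,6):dx=+1,dy=+16->C; (1,7):dx=+4,dy=+12->C; (1,8):dx=+6,dy=+9->C; (1,9):dx=+2,dy=+6->C
  (2,3):dx=-10,dy=-6->C; (2,4):dx=-2,dy=-7->C; (2,5):dx=-1,dy=+4->D; (2,6):dx=-8,dy=+6->D
  (2,7):dx=-5,dy=+2->D; (2,8):dx=-3,dy=-1->C; (2,9):dx=-7,dy=-4->C; (3,4):dx=+8,dy=-1->D
  (3,5):dx=+9,dy=+10->C; (3,6):dx=+2,dy=+12->C; (3,7):dx=+5,dy=+8->C; (3,8):dx=+7,dy=+5->C
  (3,9):dx=+3,dy=+2->C; (4,5):dx=+1,dy=+11->C; (4,6):dx=-6,dy=+13->D; (4,7):dx=-3,dy=+9->D
  (4,8):dx=-1,dy=+6->D; (4,9):dx=-5,dy=+3->D; (5,6):dx=-7,dy=+2->D; (5,7):dx=-4,dy=-2->C
  (5,8):dx=-2,dy=-5->C; (5,9):dx=-6,dy=-8->C; (6,7):dx=+3,dy=-4->D; (6,8):dx=+5,dy=-7->D
  (6,9):dx=+1,dy=-10->D; (7,8):dx=+2,dy=-3->D; (7,9):dx=-2,dy=-6->C; (8,9):dx=-4,dy=-3->C
Step 2: C = 22, D = 14, total pairs = 36.
Step 3: tau = (C - D)/(n(n-1)/2) = (22 - 14)/36 = 0.222222.
Step 4: Exact two-sided p-value (enumerate n! = 362880 permutations of y under H0): p = 0.476709.
Step 5: alpha = 0.1. fail to reject H0.

tau_b = 0.2222 (C=22, D=14), p = 0.476709, fail to reject H0.


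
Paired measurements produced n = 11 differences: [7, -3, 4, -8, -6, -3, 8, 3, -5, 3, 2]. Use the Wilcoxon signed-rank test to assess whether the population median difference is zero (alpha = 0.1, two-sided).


Step 1: Drop any zero differences (none here) and take |d_i|.
|d| = [7, 3, 4, 8, 6, 3, 8, 3, 5, 3, 2]
Step 2: Midrank |d_i| (ties get averaged ranks).
ranks: |7|->9, |3|->3.5, |4|->6, |8|->10.5, |6|->8, |3|->3.5, |8|->10.5, |3|->3.5, |5|->7, |3|->3.5, |2|->1
Step 3: Attach original signs; sum ranks with positive sign and with negative sign.
W+ = 9 + 6 + 10.5 + 3.5 + 3.5 + 1 = 33.5
W- = 3.5 + 10.5 + 8 + 3.5 + 7 = 32.5
(Check: W+ + W- = 66 should equal n(n+1)/2 = 66.)
Step 4: Test statistic W = min(W+, W-) = 32.5.
Step 5: Ties in |d|, so use the tie-corrected normal approximation.
        E[W] = n(n+1)/4 = 11*12/4 = 33.
        Tie groups: |d|=3 (t=4), |d|=8 (t=2); sum(t^3 - t) = 66.
        Var[W] = n(n+1)(2n+1)/24 - sum(t^3-t)/48 = 3036/24 - 66/48 = 125.125.
        z = (W - E[W]) / sqrt(Var[W]) = (32.5 - 33) / 11.1859 = -0.0447.
        Two-sided p = 2*Phi(z) = 0.964347.
Step 6: alpha = 0.1. fail to reject H0.

W+ = 33.5, W- = 32.5, W = min = 32.5, p = 0.964347, fail to reject H0.


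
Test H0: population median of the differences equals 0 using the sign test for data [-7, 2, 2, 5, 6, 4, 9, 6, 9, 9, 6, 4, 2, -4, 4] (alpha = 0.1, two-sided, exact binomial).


Step 1: Discard zero differences. Original n = 15; n_eff = number of nonzero differences = 15.
Nonzero differences (with sign): -7, +2, +2, +5, +6, +4, +9, +6, +9, +9, +6, +4, +2, -4, +4
Step 2: Count signs: positive = 13, negative = 2.
Step 3: Under H0: P(positive) = 0.5, so the number of positives S ~ Bin(15, 0.5).
Step 4: Two-sided exact p-value = sum of Bin(15,0.5) probabilities at or below the observed probability = 0.007385.
Step 5: alpha = 0.1. reject H0.

n_eff = 15, pos = 13, neg = 2, p = 0.007385, reject H0.


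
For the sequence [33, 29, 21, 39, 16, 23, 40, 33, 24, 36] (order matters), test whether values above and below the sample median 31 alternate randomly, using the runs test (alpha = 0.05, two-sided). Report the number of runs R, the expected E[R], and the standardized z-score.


Step 1: Compute median = 31; label A = above, B = below.
Labels in order: ABBABBAABA  (n_A = 5, n_B = 5)
Step 2: Count runs R = 7.
Step 3: Under H0 (random ordering), E[R] = 2*n_A*n_B/(n_A+n_B) + 1 = 2*5*5/10 + 1 = 6.0000.
        Var[R] = 2*n_A*n_B*(2*n_A*n_B - n_A - n_B) / ((n_A+n_B)^2 * (n_A+n_B-1)) = 2000/900 = 2.2222.
        SD[R] = 1.4907.
Step 4: Continuity-corrected z = (R - 0.5 - E[R]) / SD[R] = (7 - 0.5 - 6.0000) / 1.4907 = 0.3354.
Step 5: Two-sided p-value via normal approximation = 2*(1 - Phi(|z|)) = 0.737316.
Step 6: alpha = 0.05. fail to reject H0.

R = 7, z = 0.3354, p = 0.737316, fail to reject H0.


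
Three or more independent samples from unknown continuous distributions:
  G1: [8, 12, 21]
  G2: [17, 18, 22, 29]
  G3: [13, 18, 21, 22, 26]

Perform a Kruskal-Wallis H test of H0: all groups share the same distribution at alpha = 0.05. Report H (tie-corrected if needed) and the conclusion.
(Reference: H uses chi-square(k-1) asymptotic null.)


Step 1: Combine all N = 12 observations and assign midranks.
sorted (value, group, rank): (8,G1,1), (12,G1,2), (13,G3,3), (17,G2,4), (18,G2,5.5), (18,G3,5.5), (21,G1,7.5), (21,G3,7.5), (22,G2,9.5), (22,G3,9.5), (26,G3,11), (29,G2,12)
Step 2: Sum ranks within each group.
R_1 = 10.5 (n_1 = 3)
R_2 = 31 (n_2 = 4)
R_3 = 36.5 (n_3 = 5)
Step 3: H = 12/(N(N+1)) * sum(R_i^2/n_i) - 3(N+1)
     = 12/(12*13) * (10.5^2/3 + 31^2/4 + 36.5^2/5) - 3*13
     = 0.076923 * 543.45 - 39
     = 2.803846.
Step 4: Ties present; correction factor C = 1 - 18/(12^3 - 12) = 0.989510. Corrected H = 2.803846 / 0.989510 = 2.833569.
Step 5: Under H0, H ~ chi^2(2); p-value = 0.242493.
Step 6: alpha = 0.05. fail to reject H0.

H = 2.8336, df = 2, p = 0.242493, fail to reject H0.
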